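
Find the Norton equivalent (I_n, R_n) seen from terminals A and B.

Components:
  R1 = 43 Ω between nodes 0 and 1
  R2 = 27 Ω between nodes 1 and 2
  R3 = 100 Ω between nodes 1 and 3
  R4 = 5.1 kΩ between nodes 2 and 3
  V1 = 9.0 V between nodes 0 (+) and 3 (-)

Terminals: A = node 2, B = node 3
Find the Thévenin equivalent first; then I_n = V_th/R_th and R_n = R_th.
Step 1 — V_th is the open-circuit voltage V_A - V_B (nothing connected across the terminals).
Nodal analysis, taking node 3 as the 0 V reference.
Source V1 fixes V_0 = 9 V.
KCL at each unknown node (sum of currents leaving = 0; resistances in Ω):
  Node 1: (V_1 - 9)/43 + (V_1 - V_2)/27 + (V_1 - 0)/100 = 0
  Node 2: (V_2 - V_1)/27 + (V_2 - 0)/5100 = 0
Collecting terms (coefficients in siemens):
  0.07029·V_1 - 0.03704·V_2 = 0.2093
  0.03723·V_2 - 0.03704·V_1 = 0
Determinant D = (0.07029)(0.03723) - (-0.03704)(-0.03704) = 0.001245
V_1 = [(0.2093)(0.03723) - (-0.03704)(0)]/D = 6.257 V
V_2 = [(0.07029)(0) - (0.2093)(-0.03704)]/D = 6.224 V
V_th = V_2 - V_3 = 6.224 - 0 = 6.224 V
Step 2 — R_th: zero the source — replace V1 by a short circuit (node 3 merges into node 0) — and find the resistance seen between A (node 2) and B (node 0).
Reduce the network between node 2 (A) and node 0 (B) by series/parallel combination:
  Rp1 = R1 ‖ R3 (parallel, both between nodes 0 and 1) = 1/(1/43 + 1/100) = 30.07 Ω
  Rs1 = R2 + Rp1 (series, joined only at node 1) = 27 + 30.07 = 57.07 Ω
  Rp2 = R4 ‖ Rs1 (parallel, both between nodes 0 and 2) = 1/(1/5100 + 1/57.07) = 56.44 Ω
R_th = 56.44 Ω
I_n = V_th/R_th = 6.224/56.44 = 0.1103 A, and R_n = R_th = 56.44 Ω

Final answer: I_n = 0.1103 A, R_n = 56.44 Ω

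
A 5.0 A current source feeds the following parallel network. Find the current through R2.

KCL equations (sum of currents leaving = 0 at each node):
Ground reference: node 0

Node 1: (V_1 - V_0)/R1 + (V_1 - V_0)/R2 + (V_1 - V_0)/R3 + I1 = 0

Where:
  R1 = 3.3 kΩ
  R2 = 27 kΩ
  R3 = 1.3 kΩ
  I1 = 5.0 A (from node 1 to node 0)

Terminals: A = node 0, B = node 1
All resistors sit directly between nodes 0 and 1, so they are in parallel and share one voltage V; the full source current 5 A splits among them.
1/R_par = 1/3300 + 1/27000 + 1/1300 = 0.001109 S  =>  R_par = 901.5 Ω
V = I × R_par = 5 × 901.5 = 4507 V
I_R2 = V/R2 = 4507/27000 = 0.1669 A

Final answer: 0.1669 A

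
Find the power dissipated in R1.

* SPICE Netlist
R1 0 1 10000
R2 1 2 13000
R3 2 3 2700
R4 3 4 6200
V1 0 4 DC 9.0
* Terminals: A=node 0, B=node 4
Nodal analysis, taking node 4 as the 0 V reference.
Source V1 fixes V_0 = 9 V.
KCL at each unknown node (sum of currents leaving = 0; resistances in Ω):
  Node 1: (V_1 - 9)/10000 + (V_1 - V_2)/13000 = 0
  Node 2: (V_2 - V_1)/13000 + (V_2 - V_3)/2700 = 0
  Node 3: (V_3 - V_2)/2700 + (V_3 - 0)/6200 = 0
Collecting terms (coefficients in siemens):
  0.0001769·V_1 - 0.00007692·V_2 = 0.0009
  0.0004473·V_2 - 0.00007692·V_1 - 0.0003704·V_3 = 0
  0.0005317·V_3 - 0.0003704·V_2 = 0
Solving these 3 simultaneous equations (Gaussian elimination) gives:
  V_1 = 6.179 V, V_2 = 2.511 V, V_3 = 1.749 V
I_R1 = (V_0 - V_1)/R1 = (9 - 6.179)/10000 = 0.0002821 A
P_R1 = I_R1² × R1 = (0.0002821)² × 10000 = 0.000796 W

Final answer: 0.000796 W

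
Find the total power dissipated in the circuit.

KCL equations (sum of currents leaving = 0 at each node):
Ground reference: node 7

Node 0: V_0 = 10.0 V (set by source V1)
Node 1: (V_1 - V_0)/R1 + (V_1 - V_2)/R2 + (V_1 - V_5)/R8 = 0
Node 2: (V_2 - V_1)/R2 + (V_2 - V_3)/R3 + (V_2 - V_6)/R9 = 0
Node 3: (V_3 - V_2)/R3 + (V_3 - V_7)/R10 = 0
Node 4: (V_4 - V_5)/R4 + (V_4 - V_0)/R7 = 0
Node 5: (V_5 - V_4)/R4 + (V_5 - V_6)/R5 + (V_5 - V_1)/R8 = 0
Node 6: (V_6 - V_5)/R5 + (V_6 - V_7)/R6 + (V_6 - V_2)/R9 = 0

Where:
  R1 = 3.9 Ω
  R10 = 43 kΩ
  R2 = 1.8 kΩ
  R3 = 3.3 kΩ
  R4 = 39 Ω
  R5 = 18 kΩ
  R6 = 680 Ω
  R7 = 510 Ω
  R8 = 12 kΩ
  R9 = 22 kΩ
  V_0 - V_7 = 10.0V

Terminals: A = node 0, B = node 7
Nodal analysis, taking node 7 as the 0 V reference.
Source V1 fixes V_0 = 10 V.
KCL at each unknown node (sum of currents leaving = 0; resistances in Ω):
  Node 1: (V_1 - 10)/3.9 + (V_1 - V_2)/1800 + (V_1 - V_5)/12000 = 0
  Node 2: (V_2 - V_1)/1800 + (V_2 - V_3)/3300 + (V_2 - V_6)/22000 = 0
  Node 3: (V_3 - V_2)/3300 + (V_3 - 0)/43000 = 0
  Node 4: (V_4 - V_5)/39 + (V_4 - 10)/510 = 0
  Node 5: (V_5 - V_4)/39 + (V_5 - V_6)/18000 + (V_5 - V_1)/12000 = 0
  Node 6: (V_6 - V_5)/18000 + (V_6 - 0)/680 + (V_6 - V_2)/22000 = 0
Collecting terms (coefficients in siemens):
  0.257·V_1 - 0.0005556·V_2 - 0.00008333·V_5 = 2.564
  0.000904·V_2 - 0.0005556·V_1 - 0.000303·V_3 - 0.00004545·V_6 = 0
  0.0003263·V_3 - 0.000303·V_2 = 0
  0.0276·V_4 - 0.02564·V_5 = 0.01961
  0.02578·V_5 - 0.00008333·V_1 - 0.02564·V_4 - 0.00005556·V_6 = 0
  0.001572·V_6 - 0.00004545·V_2 - 0.00005556·V_5 = 0
Solving these 6 simultaneous equations (Gaussian elimination) gives:
  V_1 = 9.998 V, V_2 = 8.965 V, V_3 = 8.326 V, V_4 = 9.753 V
  V_5 = 9.734 V, V_6 = 0.6034 V
Power in each resistor, P = (ΔV)²/R:
  P_R1 = (10 - 9.998)²/3.9 = 0.000001384 W
  P_R2 = (9.998 - 8.965)²/1800 = 0.0005924 W
  P_R3 = (8.965 - 8.326)²/3300 = 0.0001237 W
  P_R4 = (9.753 - 9.734)²/39 = 0.000009182 W
  P_R5 = (9.734 - 0.6034)²/18000 = 0.004631 W
  P_R6 = (0.6034 - 0)²/680 = 0.0005354 W
  P_R7 = (10 - 9.753)²/510 = 0.0001201 W
  P_R8 = (9.998 - 9.734)²/12000 = 0.000005811 W
  P_R9 = (8.965 - 0.6034)²/22000 = 0.003178 W
  P_R10 = (8.326 - 0)²/43000 = 0.001612 W
P_total = P_R1 + P_R2 + P_R3 + P_R4 + P_R5 + P_R6 + P_R7 + P_R8 + P_R9 + P_R10 = 0.01081 W

Final answer: 0.01081 W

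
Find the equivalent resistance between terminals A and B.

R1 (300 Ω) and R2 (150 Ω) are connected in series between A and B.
Reduce the network between node 0 (A) and node 2 (B) by series/parallel combination:
  Rs1 = R1 + R2 (series, joined only at node 1) = 300 + 150 = 450 Ω
R_eq = 450 Ω

Final answer: 450 Ω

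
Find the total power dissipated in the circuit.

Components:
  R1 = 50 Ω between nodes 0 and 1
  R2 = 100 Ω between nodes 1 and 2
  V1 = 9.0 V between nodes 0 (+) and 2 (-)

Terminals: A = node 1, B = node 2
Nodal analysis, taking node 2 as the 0 V reference.
Source V1 fixes V_0 = 9 V.
KCL at each unknown node (sum of currents leaving = 0; resistances in Ω):
  Node 1: (V_1 - 9)/50 + (V_1 - 0)/100 = 0
Collecting terms: 0.03 × V_1 = 0.18  =>  V_1 = 6 V
Power in each resistor, P = (ΔV)²/R:
  P_R1 = (9 - 6)²/50 = 0.18 W
  P_R2 = (6 - 0)²/100 = 0.36 W
P_total = P_R1 + P_R2 = 0.54 W

Final answer: 0.54 W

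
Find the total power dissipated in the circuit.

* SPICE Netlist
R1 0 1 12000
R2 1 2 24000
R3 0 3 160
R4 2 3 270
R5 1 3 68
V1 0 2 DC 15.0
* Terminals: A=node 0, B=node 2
Nodal analysis, taking node 2 as the 0 V reference.
Source V1 fixes V_0 = 15 V.
KCL at each unknown node (sum of currents leaving = 0; resistances in Ω):
  Node 1: (V_1 - 15)/12000 + (V_1 - 0)/24000 + (V_1 - V_3)/68 = 0
  Node 3: (V_3 - 15)/160 + (V_3 - 0)/270 + (V_3 - V_1)/68 = 0
Collecting terms (coefficients in siemens):
  0.01483·V_1 - 0.01471·V_3 = 0.00125
  0.02466·V_3 - 0.01471·V_1 = 0.09375
Determinant D = (0.01483)(0.02466) - (-0.01471)(-0.01471) = 0.0001495
V_1 = [(0.00125)(0.02466) - (-0.01471)(0.09375)]/D = 9.431 V
V_3 = [(0.01483)(0.09375) - (0.00125)(-0.01471)]/D = 9.426 V
Power in each resistor, P = (ΔV)²/R:
  P_R1 = (15 - 9.431)²/12000 = 0.002585 W
  P_R2 = (9.431 - 0)²/24000 = 0.003706 W
  P_R3 = (15 - 9.426)²/160 = 0.1942 W
  P_R4 = (0 - 9.426)²/270 = 0.3291 W
  P_R5 = (9.431 - 9.426)²/68 = 0.0000003445 W
P_total = P_R1 + P_R2 + P_R3 + P_R4 + P_R5 = 0.5295 W

Final answer: 0.5295 W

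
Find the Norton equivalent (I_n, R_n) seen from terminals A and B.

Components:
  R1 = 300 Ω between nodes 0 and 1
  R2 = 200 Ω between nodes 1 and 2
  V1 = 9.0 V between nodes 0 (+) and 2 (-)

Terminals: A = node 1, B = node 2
Find the Thévenin equivalent first; then I_n = V_th/R_th and R_n = R_th.
Step 1 — V_th is the open-circuit voltage V_A - V_B (nothing connected across the terminals).
Nodal analysis, taking node 2 as the 0 V reference.
Source V1 fixes V_0 = 9 V.
KCL at each unknown node (sum of currents leaving = 0; resistances in Ω):
  Node 1: (V_1 - 9)/300 + (V_1 - 0)/200 = 0
Collecting terms: 0.008333 × V_1 = 0.03  =>  V_1 = 3.6 V
V_th = V_1 - V_2 = 3.6 - 0 = 3.6 V
Step 2 — R_th: zero the source — replace V1 by a short circuit (node 2 merges into node 0) — and find the resistance seen between A (node 1) and B (node 0).
Reduce the network between node 1 (A) and node 0 (B) by series/parallel combination:
  Rp1 = R1 ‖ R2 (parallel, both between nodes 0 and 1) = 1/(1/300 + 1/200) = 120 Ω
R_th = 120 Ω
I_n = V_th/R_th = 3.6/120 = 0.03 A, and R_n = R_th = 120 Ω

Final answer: I_n = 0.03 A, R_n = 120 Ω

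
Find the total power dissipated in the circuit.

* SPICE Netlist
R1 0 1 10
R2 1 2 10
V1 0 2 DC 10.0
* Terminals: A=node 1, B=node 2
Nodal analysis, taking node 2 as the 0 V reference.
Source V1 fixes V_0 = 10 V.
KCL at each unknown node (sum of currents leaving = 0; resistances in Ω):
  Node 1: (V_1 - 10)/10 + (V_1 - 0)/10 = 0
Collecting terms: 0.2 × V_1 = 1  =>  V_1 = 5 V
Power in each resistor, P = (ΔV)²/R:
  P_R1 = (10 - 5)²/10 = 2.5 W
  P_R2 = (5 - 0)²/10 = 2.5 W
P_total = P_R1 + P_R2 = 5 W

Final answer: 5 W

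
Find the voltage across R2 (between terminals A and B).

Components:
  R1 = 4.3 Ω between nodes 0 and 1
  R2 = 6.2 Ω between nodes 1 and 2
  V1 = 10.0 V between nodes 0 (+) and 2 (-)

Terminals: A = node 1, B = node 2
R1 and R2 are in series across V1 (node 0 → node 1 → node 2), and the output A–B is taken across R2, so this is a voltage divider.
Series current: I = V1/(R1 + R2) = 10/(4.3 + 6.2) = 10/10.5 = 0.9524 A
V_R2 = I × R2 = V1 × R2/(R1 + R2) = 10 × 6.2/10.5 = 5.905 V

Final answer: 5.905 V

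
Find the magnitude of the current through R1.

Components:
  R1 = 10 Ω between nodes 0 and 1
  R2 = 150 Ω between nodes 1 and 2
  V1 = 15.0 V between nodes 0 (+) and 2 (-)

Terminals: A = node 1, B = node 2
Nodal analysis, taking node 2 as the 0 V reference.
Source V1 fixes V_0 = 15 V.
KCL at each unknown node (sum of currents leaving = 0; resistances in Ω):
  Node 1: (V_1 - 15)/10 + (V_1 - 0)/150 = 0
Collecting terms: 0.1067 × V_1 = 1.5  =>  V_1 = 14.06 V
I_R1 = (V_0 - V_1)/R1 = (15 - 14.06)/10 = 0.09375 A
|I_R1| = 0.09375 A

Final answer: |I_R1| = 0.09375 A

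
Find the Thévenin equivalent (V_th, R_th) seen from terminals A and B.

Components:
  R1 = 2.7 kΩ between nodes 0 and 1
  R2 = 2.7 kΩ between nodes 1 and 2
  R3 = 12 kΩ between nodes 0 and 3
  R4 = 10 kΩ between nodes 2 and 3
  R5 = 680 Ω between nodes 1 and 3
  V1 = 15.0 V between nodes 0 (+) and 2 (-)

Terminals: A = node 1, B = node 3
Step 1 — V_th is the open-circuit voltage V_A - V_B (nothing connected across the terminals).
Nodal analysis, taking node 2 as the 0 V reference.
Source V1 fixes V_0 = 15 V.
KCL at each unknown node (sum of currents leaving = 0; resistances in Ω):
  Node 1: (V_1 - 15)/2700 + (V_1 - 0)/2700 + (V_1 - V_3)/680 = 0
  Node 3: (V_3 - 15)/12000 + (V_3 - 0)/10000 + (V_3 - V_1)/680 = 0
Collecting terms (coefficients in siemens):
  0.002211·V_1 - 0.001471·V_3 = 0.005556
  0.001654·V_3 - 0.001471·V_1 = 0.00125
Determinant D = (0.002211)(0.001654) - (-0.001471)(-0.001471) = 0.000001495
V_1 = [(0.005556)(0.001654) - (-0.001471)(0.00125)]/D = 7.377 V
V_3 = [(0.002211)(0.00125) - (0.005556)(-0.001471)]/D = 7.315 V
V_th = V_1 - V_3 = 7.377 - 7.315 = 0.06195 V
Step 2 — R_th: zero the source — replace V1 by a short circuit (node 2 merges into node 0) — and find the resistance seen between A (node 1) and B (node 3).
Reduce the network between node 1 (A) and node 3 (B) by series/parallel combination:
  Rp1 = R1 ‖ R2 (parallel, both between nodes 0 and 1) = 1/(1/2700 + 1/2700) = 1350 Ω
  Rp2 = R3 ‖ R4 (parallel, both between nodes 0 and 3) = 1/(1/12000 + 1/10000) = 5455 Ω
  Rs1 = Rp1 + Rp2 (series, joined only at node 0) = 1350 + 5455 = 6805 Ω
  Rp3 = R5 ‖ Rs1 (parallel, both between nodes 1 and 3) = 1/(1/680 + 1/6805) = 618.2 Ω
R_th = 618.2 Ω

Final answer: V_th = 0.06195 V, R_th = 618.2 Ω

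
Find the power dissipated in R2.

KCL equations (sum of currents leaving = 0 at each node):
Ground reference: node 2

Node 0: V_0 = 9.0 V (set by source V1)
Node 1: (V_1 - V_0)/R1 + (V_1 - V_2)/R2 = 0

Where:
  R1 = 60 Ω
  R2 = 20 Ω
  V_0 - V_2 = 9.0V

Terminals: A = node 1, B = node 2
Nodal analysis, taking node 2 as the 0 V reference.
Source V1 fixes V_0 = 9 V.
KCL at each unknown node (sum of currents leaving = 0; resistances in Ω):
  Node 1: (V_1 - 9)/60 + (V_1 - 0)/20 = 0
Collecting terms: 0.06667 × V_1 = 0.15  =>  V_1 = 2.25 V
I_R2 = (V_1 - V_2)/R2 = (2.25 - 0)/20 = 0.1125 A
P_R2 = I_R2² × R2 = (0.1125)² × 20 = 0.2531 W

Final answer: 0.2531 W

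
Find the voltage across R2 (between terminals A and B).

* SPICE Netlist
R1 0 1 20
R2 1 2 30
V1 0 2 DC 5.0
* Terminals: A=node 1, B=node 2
R1 and R2 are in series across V1 (node 0 → node 1 → node 2), and the output A–B is taken across R2, so this is a voltage divider.
Series current: I = V1/(R1 + R2) = 5/(20 + 30) = 5/50 = 0.1 A
V_R2 = I × R2 = V1 × R2/(R1 + R2) = 5 × 30/50 = 3 V

Final answer: 3 V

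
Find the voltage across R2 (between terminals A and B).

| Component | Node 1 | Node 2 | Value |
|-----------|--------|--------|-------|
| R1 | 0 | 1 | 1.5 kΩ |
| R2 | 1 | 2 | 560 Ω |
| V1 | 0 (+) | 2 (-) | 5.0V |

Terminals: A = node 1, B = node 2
R1 and R2 are in series across V1 (node 0 → node 1 → node 2), and the output A–B is taken across R2, so this is a voltage divider.
Series current: I = V1/(R1 + R2) = 5/(1500 + 560) = 5/2060 = 0.002427 A
V_R2 = I × R2 = V1 × R2/(R1 + R2) = 5 × 560/2060 = 1.359 V

Final answer: 1.359 V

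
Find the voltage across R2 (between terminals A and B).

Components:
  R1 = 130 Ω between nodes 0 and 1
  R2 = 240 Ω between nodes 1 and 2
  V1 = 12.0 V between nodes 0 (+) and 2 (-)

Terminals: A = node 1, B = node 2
R1 and R2 are in series across V1 (node 0 → node 1 → node 2), and the output A–B is taken across R2, so this is a voltage divider.
Series current: I = V1/(R1 + R2) = 12/(130 + 240) = 12/370 = 0.03243 A
V_R2 = I × R2 = V1 × R2/(R1 + R2) = 12 × 240/370 = 7.784 V

Final answer: 7.784 V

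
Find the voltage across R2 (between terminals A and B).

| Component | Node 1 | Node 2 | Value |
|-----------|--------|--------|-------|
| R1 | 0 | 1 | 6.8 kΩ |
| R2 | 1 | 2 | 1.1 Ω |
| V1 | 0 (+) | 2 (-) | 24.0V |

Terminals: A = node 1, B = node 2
R1 and R2 are in series across V1 (node 0 → node 1 → node 2), and the output A–B is taken across R2, so this is a voltage divider.
Series current: I = V1/(R1 + R2) = 24/(6800 + 1.1) = 24/6801 = 0.003529 A
V_R2 = I × R2 = V1 × R2/(R1 + R2) = 24 × 1.1/6801 = 0.003882 V

Final answer: 0.003882 V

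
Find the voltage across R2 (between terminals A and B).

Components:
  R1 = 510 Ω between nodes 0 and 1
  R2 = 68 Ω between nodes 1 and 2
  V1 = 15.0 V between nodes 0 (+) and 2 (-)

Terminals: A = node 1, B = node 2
R1 and R2 are in series across V1 (node 0 → node 1 → node 2), and the output A–B is taken across R2, so this is a voltage divider.
Series current: I = V1/(R1 + R2) = 15/(510 + 68) = 15/578 = 0.02595 A
V_R2 = I × R2 = V1 × R2/(R1 + R2) = 15 × 68/578 = 1.765 V

Final answer: 1.765 V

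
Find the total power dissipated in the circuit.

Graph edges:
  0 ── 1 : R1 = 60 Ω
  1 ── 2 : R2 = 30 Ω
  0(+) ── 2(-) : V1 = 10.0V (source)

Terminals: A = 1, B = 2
Nodal analysis, taking node 2 as the 0 V reference.
Source V1 fixes V_0 = 10 V.
KCL at each unknown node (sum of currents leaving = 0; resistances in Ω):
  Node 1: (V_1 - 10)/60 + (V_1 - 0)/30 = 0
Collecting terms: 0.05 × V_1 = 0.1667  =>  V_1 = 3.333 V
Power in each resistor, P = (ΔV)²/R:
  P_R1 = (10 - 3.333)²/60 = 0.7407 W
  P_R2 = (3.333 - 0)²/30 = 0.3704 W
P_total = P_R1 + P_R2 = 1.111 W

Final answer: 1.111 W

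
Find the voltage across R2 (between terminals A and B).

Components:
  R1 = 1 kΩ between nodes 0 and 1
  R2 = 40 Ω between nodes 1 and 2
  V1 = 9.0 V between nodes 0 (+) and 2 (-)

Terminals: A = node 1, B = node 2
R1 and R2 are in series across V1 (node 0 → node 1 → node 2), and the output A–B is taken across R2, so this is a voltage divider.
Series current: I = V1/(R1 + R2) = 9/(1000 + 40) = 9/1040 = 0.008654 A
V_R2 = I × R2 = V1 × R2/(R1 + R2) = 9 × 40/1040 = 0.3462 V

Final answer: 0.3462 V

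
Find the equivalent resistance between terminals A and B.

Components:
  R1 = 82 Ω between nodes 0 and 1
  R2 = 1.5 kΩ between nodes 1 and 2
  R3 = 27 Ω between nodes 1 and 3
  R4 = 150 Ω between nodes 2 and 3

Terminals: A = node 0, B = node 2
Reduce the network between node 0 (A) and node 2 (B) by series/parallel combination:
  Rs1 = R3 + R4 (series, joined only at node 3) = 27 + 150 = 177 Ω
  Rp1 = R2 ‖ Rs1 (parallel, both between nodes 1 and 2) = 1/(1/1500 + 1/177) = 158.3 Ω
  Rs2 = R1 + Rp1 (series, joined only at node 1) = 82 + 158.3 = 240.3 Ω
R_eq = 240.3 Ω

Final answer: 240.3 Ω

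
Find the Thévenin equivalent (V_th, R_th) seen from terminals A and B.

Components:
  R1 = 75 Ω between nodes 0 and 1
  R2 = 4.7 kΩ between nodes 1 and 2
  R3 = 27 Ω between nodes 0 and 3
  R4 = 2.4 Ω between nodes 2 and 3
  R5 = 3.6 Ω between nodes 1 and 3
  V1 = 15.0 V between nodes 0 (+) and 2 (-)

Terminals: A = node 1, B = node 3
Step 1 — V_th is the open-circuit voltage V_A - V_B (nothing connected across the terminals).
Nodal analysis, taking node 2 as the 0 V reference.
Source V1 fixes V_0 = 15 V.
KCL at each unknown node (sum of currents leaving = 0; resistances in Ω):
  Node 1: (V_1 - 15)/75 + (V_1 - 0)/4700 + (V_1 - V_3)/3.6 = 0
  Node 3: (V_3 - 15)/27 + (V_3 - 0)/2.4 + (V_3 - V_1)/3.6 = 0
Collecting terms (coefficients in siemens):
  0.2913·V_1 - 0.2778·V_3 = 0.2
  0.7315·V_3 - 0.2778·V_1 = 0.5556
Determinant D = (0.2913)(0.7315) - (-0.2778)(-0.2778) = 0.1359
V_1 = [(0.2)(0.7315) - (-0.2778)(0.5556)]/D = 2.211 V
V_3 = [(0.2913)(0.5556) - (0.2)(-0.2778)]/D = 1.599 V
V_th = V_1 - V_3 = 2.211 - 1.599 = 0.6122 V
Step 2 — R_th: zero the source — replace V1 by a short circuit (node 2 merges into node 0) — and find the resistance seen between A (node 1) and B (node 3).
Reduce the network between node 1 (A) and node 3 (B) by series/parallel combination:
  Rp1 = R1 ‖ R2 (parallel, both between nodes 0 and 1) = 1/(1/75 + 1/4700) = 73.82 Ω
  Rp2 = R3 ‖ R4 (parallel, both between nodes 0 and 3) = 1/(1/27 + 1/2.4) = 2.204 Ω
  Rs1 = Rp1 + Rp2 (series, joined only at node 0) = 73.82 + 2.204 = 76.03 Ω
  Rp3 = R5 ‖ Rs1 (parallel, both between nodes 1 and 3) = 1/(1/3.6 + 1/76.03) = 3.437 Ω
R_th = 3.437 Ω

Final answer: V_th = 0.6122 V, R_th = 3.437 Ω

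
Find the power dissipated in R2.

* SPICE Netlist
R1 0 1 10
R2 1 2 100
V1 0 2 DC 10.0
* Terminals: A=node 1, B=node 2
Nodal analysis, taking node 2 as the 0 V reference.
Source V1 fixes V_0 = 10 V.
KCL at each unknown node (sum of currents leaving = 0; resistances in Ω):
  Node 1: (V_1 - 10)/10 + (V_1 - 0)/100 = 0
Collecting terms: 0.11 × V_1 = 1  =>  V_1 = 9.091 V
I_R2 = (V_1 - V_2)/R2 = (9.091 - 0)/100 = 0.09091 A
P_R2 = I_R2² × R2 = (0.09091)² × 100 = 0.8264 W

Final answer: 0.8264 W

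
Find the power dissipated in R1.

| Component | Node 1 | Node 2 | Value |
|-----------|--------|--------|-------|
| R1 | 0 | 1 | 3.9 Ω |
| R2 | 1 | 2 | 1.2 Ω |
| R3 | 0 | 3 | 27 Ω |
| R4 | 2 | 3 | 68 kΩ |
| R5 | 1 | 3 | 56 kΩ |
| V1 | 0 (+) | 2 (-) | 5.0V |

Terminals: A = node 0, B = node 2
Nodal analysis, taking node 2 as the 0 V reference.
Source V1 fixes V_0 = 5 V.
KCL at each unknown node (sum of currents leaving = 0; resistances in Ω):
  Node 1: (V_1 - 5)/3.9 + (V_1 - 0)/1.2 + (V_1 - V_3)/56000 = 0
  Node 3: (V_3 - 5)/27 + (V_3 - 0)/68000 + (V_3 - V_1)/56000 = 0
Collecting terms (coefficients in siemens):
  1.09·V_1 - 0.00001786·V_3 = 1.282
  0.03707·V_3 - 0.00001786·V_1 = 0.1852
Determinant D = (1.09)(0.03707) - (-0.00001786)(-0.00001786) = 0.0404
V_1 = [(1.282)(0.03707) - (-0.00001786)(0.1852)]/D = 1.177 V
V_3 = [(1.09)(0.1852) - (1.282)(-0.00001786)]/D = 4.996 V
I_R1 = (V_0 - V_1)/R1 = (5 - 1.177)/3.9 = 0.9804 A
P_R1 = I_R1² × R1 = (0.9804)² × 3.9 = 3.748 W

Final answer: 3.748 W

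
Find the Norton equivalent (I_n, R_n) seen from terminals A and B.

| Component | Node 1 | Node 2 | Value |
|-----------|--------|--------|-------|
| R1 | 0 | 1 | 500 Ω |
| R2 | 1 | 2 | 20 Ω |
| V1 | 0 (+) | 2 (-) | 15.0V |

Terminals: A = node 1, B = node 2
Find the Thévenin equivalent first; then I_n = V_th/R_th and R_n = R_th.
Step 1 — V_th is the open-circuit voltage V_A - V_B (nothing connected across the terminals).
Nodal analysis, taking node 2 as the 0 V reference.
Source V1 fixes V_0 = 15 V.
KCL at each unknown node (sum of currents leaving = 0; resistances in Ω):
  Node 1: (V_1 - 15)/500 + (V_1 - 0)/20 = 0
Collecting terms: 0.052 × V_1 = 0.03  =>  V_1 = 0.5769 V
V_th = V_1 - V_2 = 0.5769 - 0 = 0.5769 V
Step 2 — R_th: zero the source — replace V1 by a short circuit (node 2 merges into node 0) — and find the resistance seen between A (node 1) and B (node 0).
Reduce the network between node 1 (A) and node 0 (B) by series/parallel combination:
  Rp1 = R1 ‖ R2 (parallel, both between nodes 0 and 1) = 1/(1/500 + 1/20) = 19.23 Ω
R_th = 19.23 Ω
I_n = V_th/R_th = 0.5769/19.23 = 0.03 A, and R_n = R_th = 19.23 Ω

Final answer: I_n = 0.03 A, R_n = 19.23 Ω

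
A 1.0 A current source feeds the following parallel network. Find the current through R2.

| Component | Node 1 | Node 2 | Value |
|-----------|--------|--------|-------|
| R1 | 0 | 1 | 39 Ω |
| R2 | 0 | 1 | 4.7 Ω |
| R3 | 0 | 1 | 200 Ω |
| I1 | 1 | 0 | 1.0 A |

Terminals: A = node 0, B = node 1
All resistors sit directly between nodes 0 and 1, so they are in parallel and share one voltage V; the full source current 1 A splits among them.
1/R_par = 1/39 + 1/4.7 + 1/200 = 0.2434 S  =>  R_par = 4.108 Ω
V = I × R_par = 1 × 4.108 = 4.108 V
I_R2 = V/R2 = 4.108/4.7 = 0.8741 A

Final answer: 0.8741 A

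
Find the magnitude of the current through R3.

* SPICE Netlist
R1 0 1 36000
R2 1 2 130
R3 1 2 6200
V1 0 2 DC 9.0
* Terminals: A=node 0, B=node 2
Nodal analysis, taking node 2 as the 0 V reference.
Source V1 fixes V_0 = 9 V.
KCL at each unknown node (sum of currents leaving = 0; resistances in Ω):
  Node 1: (V_1 - 9)/36000 + (V_1 - 0)/130 + (V_1 - 0)/6200 = 0
Collecting terms: 0.007881 × V_1 = 0.00025  =>  V_1 = 0.03172 V
I_R3 = (V_1 - V_2)/R3 = (0.03172 - 0)/6200 = 0.000005116 A
|I_R3| = 0.000005116 A

Final answer: |I_R3| = 5.116e-06 A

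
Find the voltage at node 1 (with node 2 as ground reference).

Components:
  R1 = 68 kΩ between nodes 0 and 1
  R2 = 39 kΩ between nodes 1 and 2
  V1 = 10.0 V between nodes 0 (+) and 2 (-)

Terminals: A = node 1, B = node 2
Nodal analysis, taking node 2 as the 0 V reference.
Source V1 fixes V_0 = 10 V.
KCL at each unknown node (sum of currents leaving = 0; resistances in Ω):
  Node 1: (V_1 - 10)/68000 + (V_1 - 0)/39000 = 0
Collecting terms: 0.00004035 × V_1 = 0.0001471  =>  V_1 = 3.645 V
The requested potential is V_1 = 3.645 V.

Final answer: V_1 = 3.645 V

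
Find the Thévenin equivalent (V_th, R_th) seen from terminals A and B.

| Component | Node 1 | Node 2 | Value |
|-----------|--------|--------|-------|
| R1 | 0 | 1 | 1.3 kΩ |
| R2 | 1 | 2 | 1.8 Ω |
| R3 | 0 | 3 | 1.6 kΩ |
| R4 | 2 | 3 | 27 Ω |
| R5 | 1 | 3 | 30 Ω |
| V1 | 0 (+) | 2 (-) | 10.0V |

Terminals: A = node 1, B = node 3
Step 1 — V_th is the open-circuit voltage V_A - V_B (nothing connected across the terminals).
Nodal analysis, taking node 2 as the 0 V reference.
Source V1 fixes V_0 = 10 V.
KCL at each unknown node (sum of currents leaving = 0; resistances in Ω):
  Node 1: (V_1 - 10)/1300 + (V_1 - 0)/1.8 + (V_1 - V_3)/30 = 0
  Node 3: (V_3 - 10)/1600 + (V_3 - 0)/27 + (V_3 - V_1)/30 = 0
Collecting terms (coefficients in siemens):
  0.5897·V_1 - 0.03333·V_3 = 0.007692
  0.071·V_3 - 0.03333·V_1 = 0.00625
Determinant D = (0.5897)(0.071) - (-0.03333)(-0.03333) = 0.04075
V_1 = [(0.007692)(0.071) - (-0.03333)(0.00625)]/D = 0.01851 V
V_3 = [(0.5897)(0.00625) - (0.007692)(-0.03333)]/D = 0.09673 V
V_th = V_1 - V_3 = 0.01851 - 0.09673 = -0.07821 V
Step 2 — R_th: zero the source — replace V1 by a short circuit (node 2 merges into node 0) — and find the resistance seen between A (node 1) and B (node 3).
Reduce the network between node 1 (A) and node 3 (B) by series/parallel combination:
  Rp1 = R1 ‖ R2 (parallel, both between nodes 0 and 1) = 1/(1/1300 + 1/1.8) = 1.798 Ω
  Rp2 = R3 ‖ R4 (parallel, both between nodes 0 and 3) = 1/(1/1600 + 1/27) = 26.55 Ω
  Rs1 = Rp1 + Rp2 (series, joined only at node 0) = 1.798 + 26.55 = 28.35 Ω
  Rp3 = R5 ‖ Rs1 (parallel, both between nodes 1 and 3) = 1/(1/30 + 1/28.35) = 14.58 Ω
R_th = 14.58 Ω

Final answer: V_th = -0.07821 V, R_th = 14.58 Ω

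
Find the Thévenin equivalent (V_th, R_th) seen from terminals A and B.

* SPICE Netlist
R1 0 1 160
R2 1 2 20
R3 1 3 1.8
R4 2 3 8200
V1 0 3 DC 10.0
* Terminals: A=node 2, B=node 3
Step 1 — V_th is the open-circuit voltage V_A - V_B (nothing connected across the terminals).
Nodal analysis, taking node 3 as the 0 V reference.
Source V1 fixes V_0 = 10 V.
KCL at each unknown node (sum of currents leaving = 0; resistances in Ω):
  Node 1: (V_1 - 10)/160 + (V_1 - V_2)/20 + (V_1 - 0)/1.8 = 0
  Node 2: (V_2 - V_1)/20 + (V_2 - 0)/8200 = 0
Collecting terms (coefficients in siemens):
  0.6118·V_1 - 0.05·V_2 = 0.0625
  0.05012·V_2 - 0.05·V_1 = 0
Determinant D = (0.6118)(0.05012) - (-0.05)(-0.05) = 0.02816
V_1 = [(0.0625)(0.05012) - (-0.05)(0)]/D = 0.1112 V
V_2 = [(0.6118)(0) - (0.0625)(-0.05)]/D = 0.111 V
V_th = V_2 - V_3 = 0.111 - 0 = 0.111 V
Step 2 — R_th: zero the source — replace V1 by a short circuit (node 3 merges into node 0) — and find the resistance seen between A (node 2) and B (node 0).
Reduce the network between node 2 (A) and node 0 (B) by series/parallel combination:
  Rp1 = R1 ‖ R3 (parallel, both between nodes 0 and 1) = 1/(1/160 + 1/1.8) = 1.78 Ω
  Rs1 = R2 + Rp1 (series, joined only at node 1) = 20 + 1.78 = 21.78 Ω
  Rp2 = R4 ‖ Rs1 (parallel, both between nodes 0 and 2) = 1/(1/8200 + 1/21.78) = 21.72 Ω
R_th = 21.72 Ω

Final answer: V_th = 0.111 V, R_th = 21.72 Ω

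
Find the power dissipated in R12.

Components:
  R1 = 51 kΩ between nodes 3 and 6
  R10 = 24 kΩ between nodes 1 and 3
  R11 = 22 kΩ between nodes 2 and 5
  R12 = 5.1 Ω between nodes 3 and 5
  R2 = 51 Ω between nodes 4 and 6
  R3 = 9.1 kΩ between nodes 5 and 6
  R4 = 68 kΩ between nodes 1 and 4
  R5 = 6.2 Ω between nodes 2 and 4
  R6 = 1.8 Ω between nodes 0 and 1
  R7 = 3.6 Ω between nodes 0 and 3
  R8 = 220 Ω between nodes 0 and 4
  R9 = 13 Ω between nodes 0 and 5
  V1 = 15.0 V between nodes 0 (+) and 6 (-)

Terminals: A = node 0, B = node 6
Nodal analysis, taking node 6 as the 0 V reference.
Source V1 fixes V_0 = 15 V.
KCL at each unknown node (sum of currents leaving = 0; resistances in Ω):
  Node 1: (V_1 - V_4)/68000 + (V_1 - 15)/1.8 + (V_1 - V_3)/24000 = 0
  Node 2: (V_2 - V_4)/6.2 + (V_2 - V_5)/22000 = 0
  Node 3: (V_3 - 0)/51000 + (V_3 - 15)/3.6 + (V_3 - V_1)/24000 + (V_3 - V_5)/5.1 = 0
  Node 4: (V_4 - 0)/51 + (V_4 - V_1)/68000 + (V_4 - V_2)/6.2 + (V_4 - 15)/220 = 0
  Node 5: (V_5 - 0)/9100 + (V_5 - 15)/13 + (V_5 - V_2)/22000 + (V_5 - V_3)/5.1 = 0
Collecting terms (coefficients in siemens):
  0.5556·V_1 - 0.00004167·V_3 - 0.00001471·V_4 = 8.333
  0.1613·V_2 - 0.1613·V_4 - 0.00004545·V_5 = 0
  0.4739·V_3 - 0.00004167·V_1 - 0.1961·V_5 = 4.167
  0.1855·V_4 - 0.00001471·V_1 - 0.1613·V_2 = 0.06818
  0.2732·V_5 - 0.00004545·V_2 - 0.1961·V_3 = 1.154
Solving these 5 simultaneous equations (Gaussian elimination) gives:
  V_1 = 15 V, V_2 = 2.857 V, V_3 = 14.99 V, V_4 = 2.853 V
  V_5 = 14.99 V
I_R12 = (V_3 - V_5)/R12 = (14.99 - 14.99)/5.1 = 0.001268 A
P_R12 = I_R12² × R12 = (0.001268)² × 5.1 = 0.000008204 W

Final answer: 8.204e-06 W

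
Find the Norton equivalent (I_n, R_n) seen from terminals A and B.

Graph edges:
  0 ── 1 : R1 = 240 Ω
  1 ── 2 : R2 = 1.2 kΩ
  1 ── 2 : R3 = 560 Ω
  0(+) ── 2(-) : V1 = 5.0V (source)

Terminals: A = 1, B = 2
Find the Thévenin equivalent first; then I_n = V_th/R_th and R_n = R_th.
Step 1 — V_th is the open-circuit voltage V_A - V_B (nothing connected across the terminals).
Nodal analysis, taking node 2 as the 0 V reference.
Source V1 fixes V_0 = 5 V.
KCL at each unknown node (sum of currents leaving = 0; resistances in Ω):
  Node 1: (V_1 - 5)/240 + (V_1 - 0)/1200 + (V_1 - 0)/560 = 0
Collecting terms: 0.006786 × V_1 = 0.02083  =>  V_1 = 3.07 V
V_th = V_1 - V_2 = 3.07 - 0 = 3.07 V
Step 2 — R_th: zero the source — replace V1 by a short circuit (node 2 merges into node 0) — and find the resistance seen between A (node 1) and B (node 0).
Reduce the network between node 1 (A) and node 0 (B) by series/parallel combination:
  Rp1 = R1 ‖ R2 ‖ R3 (parallel, all between nodes 0 and 1) = 1/(1/240 + 1/1200 + 1/560) = 147.4 Ω
R_th = 147.4 Ω
I_n = V_th/R_th = 3.07/147.4 = 0.02083 A, and R_n = R_th = 147.4 Ω

Final answer: I_n = 0.02083 A, R_n = 147.4 Ω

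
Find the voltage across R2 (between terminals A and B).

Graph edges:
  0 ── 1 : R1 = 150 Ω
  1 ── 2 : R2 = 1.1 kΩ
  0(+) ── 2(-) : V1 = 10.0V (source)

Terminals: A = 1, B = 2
R1 and R2 are in series across V1 (node 0 → node 1 → node 2), and the output A–B is taken across R2, so this is a voltage divider.
Series current: I = V1/(R1 + R2) = 10/(150 + 1100) = 10/1250 = 0.008 A
V_R2 = I × R2 = V1 × R2/(R1 + R2) = 10 × 1100/1250 = 8.8 V

Final answer: 8.8 V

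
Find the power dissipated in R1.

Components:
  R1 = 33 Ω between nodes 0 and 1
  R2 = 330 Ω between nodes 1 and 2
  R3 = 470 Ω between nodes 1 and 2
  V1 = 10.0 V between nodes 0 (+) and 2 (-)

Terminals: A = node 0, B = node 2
Nodal analysis, taking node 2 as the 0 V reference.
Source V1 fixes V_0 = 10 V.
KCL at each unknown node (sum of currents leaving = 0; resistances in Ω):
  Node 1: (V_1 - 10)/33 + (V_1 - 0)/330 + (V_1 - 0)/470 = 0
Collecting terms: 0.03546 × V_1 = 0.303  =>  V_1 = 8.545 V
I_R1 = (V_0 - V_1)/R1 = (10 - 8.545)/33 = 0.04408 A
P_R1 = I_R1² × R1 = (0.04408)² × 33 = 0.06411 W

Final answer: 0.06411 W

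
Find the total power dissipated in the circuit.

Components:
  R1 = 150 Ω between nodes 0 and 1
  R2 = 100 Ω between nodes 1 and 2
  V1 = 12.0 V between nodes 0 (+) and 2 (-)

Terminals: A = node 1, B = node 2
Nodal analysis, taking node 2 as the 0 V reference.
Source V1 fixes V_0 = 12 V.
KCL at each unknown node (sum of currents leaving = 0; resistances in Ω):
  Node 1: (V_1 - 12)/150 + (V_1 - 0)/100 = 0
Collecting terms: 0.01667 × V_1 = 0.08  =>  V_1 = 4.8 V
Power in each resistor, P = (ΔV)²/R:
  P_R1 = (12 - 4.8)²/150 = 0.3456 W
  P_R2 = (4.8 - 0)²/100 = 0.2304 W
P_total = P_R1 + P_R2 = 0.576 W

Final answer: 0.576 W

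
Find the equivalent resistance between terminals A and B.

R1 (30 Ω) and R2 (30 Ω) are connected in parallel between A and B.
Reduce the network between node 0 (A) and node 1 (B) by series/parallel combination:
  Rp1 = R1 ‖ R2 (parallel, both between nodes 0 and 1) = 1/(1/30 + 1/30) = 15 Ω
R_eq = 15 Ω

Final answer: 15 Ω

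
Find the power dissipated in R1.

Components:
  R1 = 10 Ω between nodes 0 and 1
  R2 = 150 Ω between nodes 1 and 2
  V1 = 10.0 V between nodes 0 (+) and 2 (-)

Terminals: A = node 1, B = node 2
Nodal analysis, taking node 2 as the 0 V reference.
Source V1 fixes V_0 = 10 V.
KCL at each unknown node (sum of currents leaving = 0; resistances in Ω):
  Node 1: (V_1 - 10)/10 + (V_1 - 0)/150 = 0
Collecting terms: 0.1067 × V_1 = 1  =>  V_1 = 9.375 V
I_R1 = (V_0 - V_1)/R1 = (10 - 9.375)/10 = 0.0625 A
P_R1 = I_R1² × R1 = (0.0625)² × 10 = 0.03906 W

Final answer: 0.03906 W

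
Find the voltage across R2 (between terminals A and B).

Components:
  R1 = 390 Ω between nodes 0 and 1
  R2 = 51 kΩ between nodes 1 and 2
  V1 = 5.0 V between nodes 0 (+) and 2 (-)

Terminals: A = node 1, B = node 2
R1 and R2 are in series across V1 (node 0 → node 1 → node 2), and the output A–B is taken across R2, so this is a voltage divider.
Series current: I = V1/(R1 + R2) = 5/(390 + 51000) = 5/51390 = 0.0000973 A
V_R2 = I × R2 = V1 × R2/(R1 + R2) = 5 × 51000/51390 = 4.962 V

Final answer: 4.962 V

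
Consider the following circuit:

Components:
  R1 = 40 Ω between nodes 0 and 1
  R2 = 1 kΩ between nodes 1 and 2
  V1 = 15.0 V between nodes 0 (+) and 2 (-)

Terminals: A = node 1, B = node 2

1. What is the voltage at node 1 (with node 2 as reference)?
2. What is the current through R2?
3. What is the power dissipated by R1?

Nodal analysis, taking node 2 as the 0 V reference.
Source V1 fixes V_0 = 15 V.
KCL at each unknown node (sum of currents leaving = 0; resistances in Ω):
  Node 1: (V_1 - 15)/40 + (V_1 - 0)/1000 = 0
Collecting terms: 0.026 × V_1 = 0.375  =>  V_1 = 14.42 V
Part 1:
  Read off the nodal solution: V_1 = 14.42 V
Part 2:
  I_R2 = (V_1 - V_2)/R2 = (14.42 - 0)/1000 = 0.01442 A
  Magnitude: I_R2 = 0.01442 A
Part 3:
  I_R1 = (V_0 - V_1)/R1 = (15 - 14.42)/40 = 0.01442 A
  P_R1 = I_R1² × R1 = (0.01442)² × 40 = 0.008321 W

Final answers:
1. V_1 = 14.42 V
2. I_R2 = 0.01442 A
3. P_R1 = 0.008321 W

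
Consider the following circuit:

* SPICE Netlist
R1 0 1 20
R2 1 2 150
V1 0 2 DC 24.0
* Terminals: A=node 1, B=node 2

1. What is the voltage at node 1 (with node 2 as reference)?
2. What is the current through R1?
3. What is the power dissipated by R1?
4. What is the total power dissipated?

Nodal analysis, taking node 2 as the 0 V reference.
Source V1 fixes V_0 = 24 V.
KCL at each unknown node (sum of currents leaving = 0; resistances in Ω):
  Node 1: (V_1 - 24)/20 + (V_1 - 0)/150 = 0
Collecting terms: 0.05667 × V_1 = 1.2  =>  V_1 = 21.18 V
Part 1:
  Read off the nodal solution: V_1 = 21.18 V
Part 2:
  I_R1 = (V_0 - V_1)/R1 = (24 - 21.18)/20 = 0.1412 A
  Magnitude: I_R1 = 0.1412 A
Part 3:
  I_R1 = (V_0 - V_1)/R1 = (24 - 21.18)/20 = 0.1412 A
  P_R1 = I_R1² × R1 = (0.1412)² × 20 = 0.3986 W
Part 4:
  Power in each resistor, P = (ΔV)²/R:
    P_R1 = (24 - 21.18)²/20 = 0.3986 W
    P_R2 = (21.18 - 0)²/150 = 2.99 W
  P_total = P_R1 + P_R2 = 3.388 W

Final answers:
1. V_1 = 21.18 V
2. I_R1 = 0.1412 A
3. P_R1 = 0.3986 W
4. P_total = 3.388 W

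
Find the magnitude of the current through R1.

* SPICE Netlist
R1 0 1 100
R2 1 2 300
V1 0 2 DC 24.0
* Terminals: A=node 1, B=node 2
Nodal analysis, taking node 2 as the 0 V reference.
Source V1 fixes V_0 = 24 V.
KCL at each unknown node (sum of currents leaving = 0; resistances in Ω):
  Node 1: (V_1 - 24)/100 + (V_1 - 0)/300 = 0
Collecting terms: 0.01333 × V_1 = 0.24  =>  V_1 = 18 V
I_R1 = (V_0 - V_1)/R1 = (24 - 18)/100 = 0.06 A
|I_R1| = 0.06 A

Final answer: |I_R1| = 0.06 A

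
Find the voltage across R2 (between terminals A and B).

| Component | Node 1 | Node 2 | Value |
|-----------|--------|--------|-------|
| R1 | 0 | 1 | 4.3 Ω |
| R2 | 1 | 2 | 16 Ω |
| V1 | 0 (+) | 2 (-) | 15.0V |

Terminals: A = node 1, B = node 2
R1 and R2 are in series across V1 (node 0 → node 1 → node 2), and the output A–B is taken across R2, so this is a voltage divider.
Series current: I = V1/(R1 + R2) = 15/(4.3 + 16) = 15/20.3 = 0.7389 A
V_R2 = I × R2 = V1 × R2/(R1 + R2) = 15 × 16/20.3 = 11.82 V

Final answer: 11.82 V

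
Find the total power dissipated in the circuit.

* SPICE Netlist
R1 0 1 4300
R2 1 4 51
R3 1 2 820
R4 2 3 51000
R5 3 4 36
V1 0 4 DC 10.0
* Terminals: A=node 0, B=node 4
Nodal analysis, taking node 4 as the 0 V reference.
Source V1 fixes V_0 = 10 V.
KCL at each unknown node (sum of currents leaving = 0; resistances in Ω):
  Node 1: (V_1 - 10)/4300 + (V_1 - 0)/51 + (V_1 - V_2)/820 = 0
  Node 2: (V_2 - V_1)/820 + (V_2 - V_3)/51000 = 0
  Node 3: (V_3 - V_2)/51000 + (V_3 - 0)/36 = 0
Collecting terms (coefficients in siemens):
  0.02106·V_1 - 0.00122·V_2 = 0.002326
  0.001239·V_2 - 0.00122·V_1 - 0.00001961·V_3 = 0
  0.0278·V_3 - 0.00001961·V_2 = 0
Solving these 3 simultaneous equations (Gaussian elimination) gives:
  V_1 = 0.1171 V, V_2 = 0.1152 V, V_3 = 0.00008129 V
Power in each resistor, P = (ΔV)²/R:
  P_R1 = (10 - 0.1171)²/4300 = 0.02271 W
  P_R2 = (0.1171 - 0)²/51 = 0.0002689 W
  P_R3 = (0.1171 - 0.1152)²/820 = 0.000000004182 W
  P_R4 = (0.1152 - 0.00008129)²/51000 = 0.0000002601 W
  P_R5 = (0.00008129 - 0)²/36 = 0.0000000001836 W
P_total = P_R1 + P_R2 + P_R3 + P_R4 + P_R5 = 0.02298 W

Final answer: 0.02298 W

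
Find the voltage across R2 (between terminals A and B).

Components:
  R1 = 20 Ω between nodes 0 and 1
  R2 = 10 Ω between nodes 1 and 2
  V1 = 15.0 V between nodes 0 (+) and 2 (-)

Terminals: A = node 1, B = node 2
R1 and R2 are in series across V1 (node 0 → node 1 → node 2), and the output A–B is taken across R2, so this is a voltage divider.
Series current: I = V1/(R1 + R2) = 15/(20 + 10) = 15/30 = 0.5 A
V_R2 = I × R2 = V1 × R2/(R1 + R2) = 15 × 10/30 = 5 V

Final answer: 5 V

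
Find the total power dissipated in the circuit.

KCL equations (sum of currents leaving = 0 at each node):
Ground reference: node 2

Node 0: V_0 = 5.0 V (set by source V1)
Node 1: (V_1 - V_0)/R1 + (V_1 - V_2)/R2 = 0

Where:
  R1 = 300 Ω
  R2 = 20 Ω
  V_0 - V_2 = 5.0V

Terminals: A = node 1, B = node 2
Nodal analysis, taking node 2 as the 0 V reference.
Source V1 fixes V_0 = 5 V.
KCL at each unknown node (sum of currents leaving = 0; resistances in Ω):
  Node 1: (V_1 - 5)/300 + (V_1 - 0)/20 = 0
Collecting terms: 0.05333 × V_1 = 0.01667  =>  V_1 = 0.3125 V
Power in each resistor, P = (ΔV)²/R:
  P_R1 = (5 - 0.3125)²/300 = 0.07324 W
  P_R2 = (0.3125 - 0)²/20 = 0.004883 W
P_total = P_R1 + P_R2 = 0.07812 W

Final answer: 0.07812 W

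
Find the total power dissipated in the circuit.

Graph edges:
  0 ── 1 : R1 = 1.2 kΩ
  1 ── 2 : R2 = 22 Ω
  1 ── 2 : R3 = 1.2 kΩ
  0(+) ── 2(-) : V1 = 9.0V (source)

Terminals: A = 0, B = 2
Nodal analysis, taking node 2 as the 0 V reference.
Source V1 fixes V_0 = 9 V.
KCL at each unknown node (sum of currents leaving = 0; resistances in Ω):
  Node 1: (V_1 - 9)/1200 + (V_1 - 0)/22 + (V_1 - 0)/1200 = 0
Collecting terms: 0.04712 × V_1 = 0.0075  =>  V_1 = 0.1592 V
Power in each resistor, P = (ΔV)²/R:
  P_R1 = (9 - 0.1592)²/1200 = 0.06513 W
  P_R2 = (0.1592 - 0)²/22 = 0.001152 W
  P_R3 = (0.1592 - 0)²/1200 = 0.00002111 W
P_total = P_R1 + P_R2 + P_R3 = 0.06631 W

Final answer: 0.06631 W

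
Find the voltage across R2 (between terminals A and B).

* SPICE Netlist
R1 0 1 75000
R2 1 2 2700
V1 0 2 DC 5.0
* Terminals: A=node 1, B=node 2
R1 and R2 are in series across V1 (node 0 → node 1 → node 2), and the output A–B is taken across R2, so this is a voltage divider.
Series current: I = V1/(R1 + R2) = 5/(75000 + 2700) = 5/77700 = 0.00006435 A
V_R2 = I × R2 = V1 × R2/(R1 + R2) = 5 × 2700/77700 = 0.1737 V

Final answer: 0.1737 V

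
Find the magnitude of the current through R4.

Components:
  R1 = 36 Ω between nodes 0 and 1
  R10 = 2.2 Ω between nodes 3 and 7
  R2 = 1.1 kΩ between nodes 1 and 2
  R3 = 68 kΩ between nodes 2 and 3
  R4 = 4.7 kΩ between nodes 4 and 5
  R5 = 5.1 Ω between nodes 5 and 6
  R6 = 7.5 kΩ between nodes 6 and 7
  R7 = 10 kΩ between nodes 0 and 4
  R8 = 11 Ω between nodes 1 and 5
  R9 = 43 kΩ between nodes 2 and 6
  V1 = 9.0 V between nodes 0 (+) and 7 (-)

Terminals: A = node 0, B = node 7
Nodal analysis, taking node 7 as the 0 V reference.
Source V1 fixes V_0 = 9 V.
KCL at each unknown node (sum of currents leaving = 0; resistances in Ω):
  Node 1: (V_1 - 9)/36 + (V_1 - V_2)/1100 + (V_1 - V_5)/11 = 0
  Node 2: (V_2 - V_1)/1100 + (V_2 - V_3)/68000 + (V_2 - V_6)/43000 = 0
  Node 3: (V_3 - V_2)/68000 + (V_3 - 0)/2.2 = 0
  Node 4: (V_4 - V_5)/4700 + (V_4 - 9)/10000 = 0
  Node 5: (V_5 - V_4)/4700 + (V_5 - V_6)/5.1 + (V_5 - V_1)/11 = 0
  Node 6: (V_6 - V_5)/5.1 + (V_6 - 0)/7500 + (V_6 - V_2)/43000 = 0
Collecting terms (coefficients in siemens):
  0.1196·V_1 - 0.0009091·V_2 - 0.09091·V_5 = 0.25
  0.0009471·V_2 - 0.0009091·V_1 - 0.00001471·V_3 - 0.00002326·V_6 = 0
  0.4546·V_3 - 0.00001471·V_2 = 0
  0.0003128·V_4 - 0.0002128·V_5 = 0.0009
  0.2872·V_5 - 0.09091·V_1 - 0.0002128·V_4 - 0.1961·V_6 = 0
  0.1962·V_6 - 0.00002326·V_2 - 0.1961·V_5 = 0
Solving these 6 simultaneous equations (Gaussian elimination) gives:
  V_1 = 8.953 V, V_2 = 8.813 V, V_3 = 0.0002851 V, V_4 = 8.959 V
  V_5 = 8.94 V, V_6 = 8.933 V
I_R4 = (V_4 - V_5)/R4 = (8.959 - 8.94)/4700 = 0.000004115 A
|I_R4| = 0.000004115 A

Final answer: |I_R4| = 4.115e-06 A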